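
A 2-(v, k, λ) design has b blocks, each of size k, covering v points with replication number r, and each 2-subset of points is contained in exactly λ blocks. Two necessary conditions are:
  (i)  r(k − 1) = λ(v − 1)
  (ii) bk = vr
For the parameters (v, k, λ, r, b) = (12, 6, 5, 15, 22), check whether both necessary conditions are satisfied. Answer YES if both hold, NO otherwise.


Condition (i): r(k − 1) = 15·5 = 75; λ(v − 1) = 5·11 = 55. Match? NO.
Condition (ii): bk = 22·6 = 132; vr = 12·15 = 180. Match? NO.
Both conditions hold? NO.

NO


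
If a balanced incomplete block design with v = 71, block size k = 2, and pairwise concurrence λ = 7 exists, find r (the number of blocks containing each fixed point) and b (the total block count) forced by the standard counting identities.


Any 2-(v, k, λ) BIBD satisfies two necessary conditions:
  (i)  Each point sits in r blocks, and counting incidences through any fixed point gives r(k − 1) = λ(v − 1), so r = λ(v − 1)/(k − 1).
  (ii) Total incidences bk = vr, so b = vr/k.
Step 1: r = λ(v − 1)/(k − 1) = 7·(71 − 1)/(2 − 1) = 7·70/1 = 490/1 = 490.
Step 2: b = vr/k = 71·490/2 = 34790/2 = 17395.
Check integrality: r = 490 ∈ Z ✓, b = 17395 ∈ Z ✓.
(These identities are necessary conditions: they determine r and b for any design with these parameters, but do not by themselves prove that one exists.)

r = 490, b = 17395.


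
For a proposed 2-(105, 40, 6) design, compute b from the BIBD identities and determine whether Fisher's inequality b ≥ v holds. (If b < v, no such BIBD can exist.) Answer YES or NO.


b = λv(v − 1)/(k(k − 1)) = 6·105·104/(40·39) = 65520/1560 = 42.
Compare with v = 105: b < v, so Fisher's inequality fails.

NO


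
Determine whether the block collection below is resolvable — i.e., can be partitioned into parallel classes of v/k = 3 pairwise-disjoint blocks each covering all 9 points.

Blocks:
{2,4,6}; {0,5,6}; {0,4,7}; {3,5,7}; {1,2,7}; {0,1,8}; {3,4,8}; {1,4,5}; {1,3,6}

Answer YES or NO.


v = 9, block size k = 3, number of blocks = 9.
For resolvability, blocks must partition into parallel classes of size v/k = 3.
Total blocks must therefore be a multiple of 3: 9 = 3·3 + 0 ⇒ divisible ✓.
Consider block {0,4,7}. The only other block(s) in the collection disjoint from it are {1,3,6} — just 1 block(s). Any parallel class containing {0,4,7} would need 2 other blocks each disjoint from it, so no parallel class of size 3 can contain {0,4,7}.
Since every block must belong to some parallel class in a resolution, the collection cannot be partitioned into parallel classes.
Resolvable? NO.

NO


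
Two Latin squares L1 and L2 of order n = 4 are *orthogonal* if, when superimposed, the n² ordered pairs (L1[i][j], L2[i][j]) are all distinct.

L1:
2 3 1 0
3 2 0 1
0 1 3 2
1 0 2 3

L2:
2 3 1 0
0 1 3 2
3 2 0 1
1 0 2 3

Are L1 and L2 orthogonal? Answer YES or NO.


Form the n² = 16 superimposed pairs (L1[i][j], L2[i][j]), row by row (rows and columns indexed from 0):
row 0: (2,2) (3,3) (1,1) (0,0)
row 1: (3,0) (2,1) (0,3) (1,2)
row 2: (0,3) (1,2) (3,0) (2,1)
row 3: (1,1) (0,0) (2,2) (3,3)
Orthogonality requires all 16 pairs distinct.
But the pair (0,3) repeats: cell (1,2) has L1 = 0, L2 = 3, and cell (2,0) has L1 = 0, L2 = 3.
A repeated pair means some other pair never occurs (only 8 distinct pairs out of 16), so the squares are not orthogonal.
Conclusion: NO.

NO


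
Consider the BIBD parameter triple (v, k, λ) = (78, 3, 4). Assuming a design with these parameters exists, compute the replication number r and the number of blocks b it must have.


Any 2-(v, k, λ) BIBD satisfies two necessary conditions:
  (i)  Each point sits in r blocks, and counting incidences through any fixed point gives r(k − 1) = λ(v − 1), so r = λ(v − 1)/(k − 1).
  (ii) Total incidences bk = vr, so b = vr/k.
Step 1: r = λ(v − 1)/(k − 1) = 4·(78 − 1)/(3 − 1) = 4·77/2 = 308/2 = 154.
Step 2: b = vr/k = 78·154/3 = 12012/3 = 4004.
Check integrality: r = 154 ∈ Z ✓, b = 4004 ∈ Z ✓.
(These identities are necessary conditions: they determine r and b for any design with these parameters, but do not by themselves prove that one exists.)

r = 154, b = 4004.


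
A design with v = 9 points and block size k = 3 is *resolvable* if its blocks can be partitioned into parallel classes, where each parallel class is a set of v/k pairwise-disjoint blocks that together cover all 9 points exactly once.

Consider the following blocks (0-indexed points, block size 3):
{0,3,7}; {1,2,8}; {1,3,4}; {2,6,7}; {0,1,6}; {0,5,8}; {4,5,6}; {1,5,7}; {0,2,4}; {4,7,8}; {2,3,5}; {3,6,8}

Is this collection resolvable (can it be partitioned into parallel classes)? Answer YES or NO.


v = 9, block size k = 3, number of blocks = 12.
For resolvability, blocks must partition into parallel classes of size v/k = 3.
Total blocks must therefore be a multiple of 3: 12 = 3·4 + 0 ⇒ divisible ✓.
Greedy packing gives 4 candidate class(es). Each should be a full parallel class (size 3, covers all 9 points).
  Class 1 (3 blocks): {0,3,7}; {1,2,8}; {4,5,6}. Points covered: [0, 1, 2, 3, 4, 5, 6, 7, 8].
  Class 2 (3 blocks): {1,3,4}; {2,6,7}; {0,5,8}. Points covered: [0, 1, 2, 3, 4, 5, 6, 7, 8].
  Class 3 (3 blocks): {0,1,6}; {4,7,8}; {2,3,5}. Points covered: [0, 1, 2, 3, 4, 5, 6, 7, 8].
  Class 4 (3 blocks): {1,5,7}; {0,2,4}; {3,6,8}. Points covered: [0, 1, 2, 3, 4, 5, 6, 7, 8].
All classes full (size 3)? YES. All classes cover every point? YES.
Resolvable? YES.

YES


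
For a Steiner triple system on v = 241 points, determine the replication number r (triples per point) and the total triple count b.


An STS(v) is a 2-(v, 3, 1) BIBD: block size k = 3, λ = 1.
Replication: r(k − 1) = λ(v − 1) ⇒ r·2 = 241 − 1 = 240 ⇒ r = 120.
Block count: bk = vr ⇒ b·3 = 241·120 = 28920 ⇒ b = 9640.

r = 120, b = 9640.


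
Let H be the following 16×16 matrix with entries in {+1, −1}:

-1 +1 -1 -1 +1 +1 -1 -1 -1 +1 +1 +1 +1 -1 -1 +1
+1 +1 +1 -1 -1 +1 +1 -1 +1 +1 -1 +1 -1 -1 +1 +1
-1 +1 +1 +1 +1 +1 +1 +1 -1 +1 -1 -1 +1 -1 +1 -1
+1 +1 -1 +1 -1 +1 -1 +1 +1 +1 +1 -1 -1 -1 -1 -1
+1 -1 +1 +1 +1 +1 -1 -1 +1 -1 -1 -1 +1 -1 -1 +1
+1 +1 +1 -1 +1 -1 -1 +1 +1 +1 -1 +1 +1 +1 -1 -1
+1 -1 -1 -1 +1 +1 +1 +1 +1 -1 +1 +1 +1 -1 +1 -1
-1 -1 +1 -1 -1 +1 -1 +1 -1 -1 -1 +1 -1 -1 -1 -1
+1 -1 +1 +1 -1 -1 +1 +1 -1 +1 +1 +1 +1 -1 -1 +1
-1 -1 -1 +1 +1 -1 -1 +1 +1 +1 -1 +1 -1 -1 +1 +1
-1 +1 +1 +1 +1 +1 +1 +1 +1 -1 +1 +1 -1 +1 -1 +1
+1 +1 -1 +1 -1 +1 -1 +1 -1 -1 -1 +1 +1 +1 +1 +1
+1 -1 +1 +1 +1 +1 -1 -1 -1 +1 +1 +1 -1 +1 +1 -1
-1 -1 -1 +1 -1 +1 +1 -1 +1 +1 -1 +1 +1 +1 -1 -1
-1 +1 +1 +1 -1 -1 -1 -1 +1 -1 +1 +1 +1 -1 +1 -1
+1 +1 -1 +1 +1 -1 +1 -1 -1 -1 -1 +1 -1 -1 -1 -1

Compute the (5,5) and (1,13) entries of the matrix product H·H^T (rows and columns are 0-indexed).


Row 1 of H: [1, 1, 1, -1, -1, 1, 1, -1, 1, 1, -1, 1, -1, -1, 1, 1].
Row 5 of H: [1, 1, 1, -1, 1, -1, -1, 1, 1, 1, -1, 1, 1, 1, -1, -1].
Row 13 of H: [-1, -1, -1, 1, -1, 1, 1, -1, 1, 1, -1, 1, 1, 1, -1, -1].
(H·H^T)[5][5] = Σ_j H[5][j]·H[5][j] = (1)² + (1)² + (1)² + (-1)² + (1)² + (-1)² + (-1)² + (1)² + (1)² + (1)² + (-1)² + (1)² + (1)² + (1)² + (-1)² + (-1)² = 1 + 1 + 1 + 1 + 1 + 1 + 1 + 1 + 1 + 1 + 1 + 1 + 1 + 1 + 1 + 1 = 16.
(H·H^T)[1][13] = Σ_j H[1][j]·H[13][j] = (1)·(-1) + (1)·(-1) + (1)·(-1) + (-1)·(1) + (-1)·(-1) + (1)·(1) + (1)·(1) + (-1)·(-1) + (1)·(1) + (1)·(1) + (-1)·(-1) + (1)·(1) + (-1)·(1) + (-1)·(1) + (1)·(-1) + (1)·(-1) = -1 + -1 + -1 + -1 + 1 + 1 + 1 + 1 + 1 + 1 + 1 + 1 + -1 + -1 + -1 + -1 = 0.
So rows 1 and 13 are orthogonal; the diagonal entry equals n = 16.

(5,5) entry = 16; (1,13) entry = 0.


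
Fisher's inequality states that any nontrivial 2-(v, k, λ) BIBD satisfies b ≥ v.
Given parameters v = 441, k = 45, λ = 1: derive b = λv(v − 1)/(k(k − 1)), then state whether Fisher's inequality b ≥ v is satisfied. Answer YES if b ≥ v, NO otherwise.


r = λ(v − 1)/(k − 1) = 1·440/44 = 10.
b = vr/k = 441·10/45 = 98.
Fisher's inequality: b ≥ v ⇔ 98 ≥ 441? NO.

NO


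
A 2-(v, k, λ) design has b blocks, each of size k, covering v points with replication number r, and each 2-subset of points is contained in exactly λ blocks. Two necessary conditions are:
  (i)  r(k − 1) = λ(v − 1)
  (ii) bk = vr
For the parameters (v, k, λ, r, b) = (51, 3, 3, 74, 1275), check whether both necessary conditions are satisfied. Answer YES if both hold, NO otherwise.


Condition (i): r(k − 1) = 74·2 = 148; λ(v − 1) = 3·50 = 150. Match? NO.
Condition (ii): bk = 1275·3 = 3825; vr = 51·74 = 3774. Match? NO.
Both conditions hold? NO.

NO


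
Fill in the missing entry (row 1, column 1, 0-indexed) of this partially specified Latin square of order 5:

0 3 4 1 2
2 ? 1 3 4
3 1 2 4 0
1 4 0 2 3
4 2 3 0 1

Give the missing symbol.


Row 1 contains symbols [1, 2, 3, 4] — missing [0].
Column 1 contains symbols [1, 2, 3, 4] — missing [0].
The missing symbol must appear in both missing sets; intersection = [0].
Therefore the hidden value is 0.

Missing value = 0.


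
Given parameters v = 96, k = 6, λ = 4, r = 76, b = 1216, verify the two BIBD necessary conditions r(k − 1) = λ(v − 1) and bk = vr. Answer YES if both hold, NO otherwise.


Condition (i): r(k − 1) = 76·5 = 380; λ(v − 1) = 4·95 = 380. Match? YES.
Condition (ii): bk = 1216·6 = 7296; vr = 96·76 = 7296. Match? YES.
Both conditions hold? YES.

YES


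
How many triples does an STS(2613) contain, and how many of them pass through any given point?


An STS(v) is a 2-(v, 3, 1) BIBD: block size k = 3, λ = 1.
Replication: r(k − 1) = λ(v − 1) ⇒ r·2 = 2613 − 1 = 2612 ⇒ r = 1306.
Block count: bk = vr ⇒ b·3 = 2613·1306 = 3412578 ⇒ b = 1137526.

r = 1306, b = 1137526.


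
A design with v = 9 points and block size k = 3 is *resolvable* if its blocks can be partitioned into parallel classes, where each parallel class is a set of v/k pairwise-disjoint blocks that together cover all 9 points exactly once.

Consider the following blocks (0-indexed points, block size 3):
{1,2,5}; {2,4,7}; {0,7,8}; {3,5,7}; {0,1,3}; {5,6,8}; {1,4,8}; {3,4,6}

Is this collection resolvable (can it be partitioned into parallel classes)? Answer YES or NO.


v = 9, block size k = 3, number of blocks = 8.
For resolvability, blocks must partition into parallel classes of size v/k = 3.
Total blocks must therefore be a multiple of 3: 8 = 3·2 + 2 ⇒ not divisible ✗.
Resolvable? NO.

NO


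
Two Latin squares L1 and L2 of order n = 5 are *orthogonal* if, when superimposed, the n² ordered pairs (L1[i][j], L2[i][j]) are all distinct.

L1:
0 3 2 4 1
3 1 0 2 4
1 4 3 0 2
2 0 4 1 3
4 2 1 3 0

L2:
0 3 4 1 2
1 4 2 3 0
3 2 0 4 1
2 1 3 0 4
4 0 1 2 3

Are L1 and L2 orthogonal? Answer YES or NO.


Form the n² = 25 superimposed pairs (L1[i][j], L2[i][j]), row by row (rows and columns indexed from 0):
row 0: (0,0) (3,3) (2,4) (4,1) (1,2)
row 1: (3,1) (1,4) (0,2) (2,3) (4,0)
row 2: (1,3) (4,2) (3,0) (0,4) (2,1)
row 3: (2,2) (0,1) (4,3) (1,0) (3,4)
row 4: (4,4) (2,0) (1,1) (3,2) (0,3)
Orthogonality requires all 25 pairs distinct.
Check by first coordinate: for each symbol s of L1, list the L2 entries in the n cells where L1 = s; they must all differ.
  L1 = 0: L2 entries (in reading order) 0, 2, 4, 1, 3 — all 5 distinct ✓
  L1 = 1: L2 entries (in reading order) 2, 4, 3, 0, 1 — all 5 distinct ✓
  L1 = 2: L2 entries (in reading order) 4, 3, 1, 2, 0 — all 5 distinct ✓
  L1 = 3: L2 entries (in reading order) 3, 1, 0, 4, 2 — all 5 distinct ✓
  L1 = 4: L2 entries (in reading order) 1, 0, 2, 3, 4 — all 5 distinct ✓
Every symbol of L1 meets every symbol of L2 exactly once, so all 25 pairs are distinct (25 of 25).
Conclusion: YES.

YES


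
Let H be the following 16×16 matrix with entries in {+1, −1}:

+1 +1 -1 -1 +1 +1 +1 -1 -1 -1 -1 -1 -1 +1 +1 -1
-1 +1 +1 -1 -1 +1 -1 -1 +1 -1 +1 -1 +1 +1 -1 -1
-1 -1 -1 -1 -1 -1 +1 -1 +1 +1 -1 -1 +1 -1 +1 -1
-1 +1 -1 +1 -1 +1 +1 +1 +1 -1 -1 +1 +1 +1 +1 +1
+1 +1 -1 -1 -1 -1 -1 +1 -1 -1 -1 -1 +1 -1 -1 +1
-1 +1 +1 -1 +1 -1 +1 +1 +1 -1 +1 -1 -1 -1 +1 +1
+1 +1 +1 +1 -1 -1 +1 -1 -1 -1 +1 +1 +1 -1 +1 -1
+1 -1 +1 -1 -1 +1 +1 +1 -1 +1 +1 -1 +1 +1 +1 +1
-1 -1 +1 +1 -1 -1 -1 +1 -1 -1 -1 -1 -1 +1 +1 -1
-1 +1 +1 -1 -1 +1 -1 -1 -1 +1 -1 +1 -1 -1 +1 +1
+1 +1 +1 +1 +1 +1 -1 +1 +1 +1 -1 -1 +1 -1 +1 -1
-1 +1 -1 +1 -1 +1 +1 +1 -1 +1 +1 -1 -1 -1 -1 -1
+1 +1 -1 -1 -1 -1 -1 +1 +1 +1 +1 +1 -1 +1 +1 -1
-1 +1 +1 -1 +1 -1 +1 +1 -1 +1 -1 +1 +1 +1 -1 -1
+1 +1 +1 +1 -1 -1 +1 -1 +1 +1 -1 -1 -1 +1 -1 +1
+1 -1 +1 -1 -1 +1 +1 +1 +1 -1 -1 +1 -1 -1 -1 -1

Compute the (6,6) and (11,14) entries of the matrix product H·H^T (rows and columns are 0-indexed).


Row 6 of H: [1, 1, 1, 1, -1, -1, 1, -1, -1, -1, 1, 1, 1, -1, 1, -1].
Row 11 of H: [-1, 1, -1, 1, -1, 1, 1, 1, -1, 1, 1, -1, -1, -1, -1, -1].
Row 14 of H: [1, 1, 1, 1, -1, -1, 1, -1, 1, 1, -1, -1, -1, 1, -1, 1].
(H·H^T)[6][6] = Σ_j H[6][j]·H[6][j] = (1)² + (1)² + (1)² + (1)² + (-1)² + (-1)² + (1)² + (-1)² + (-1)² + (-1)² + (1)² + (1)² + (1)² + (-1)² + (1)² + (-1)² = 1 + 1 + 1 + 1 + 1 + 1 + 1 + 1 + 1 + 1 + 1 + 1 + 1 + 1 + 1 + 1 = 16.
(H·H^T)[11][14] = Σ_j H[11][j]·H[14][j] = (-1)·(1) + (1)·(1) + (-1)·(1) + (1)·(1) + (-1)·(-1) + (1)·(-1) + (1)·(1) + (1)·(-1) + (-1)·(1) + (1)·(1) + (1)·(-1) + (-1)·(-1) + (-1)·(-1) + (-1)·(1) + (-1)·(-1) + (-1)·(1) = -1 + 1 + -1 + 1 + 1 + -1 + 1 + -1 + -1 + 1 + -1 + 1 + 1 + -1 + 1 + -1 = 0.
So rows 11 and 14 are orthogonal; the diagonal entry equals n = 16.

(6,6) entry = 16; (11,14) entry = 0.


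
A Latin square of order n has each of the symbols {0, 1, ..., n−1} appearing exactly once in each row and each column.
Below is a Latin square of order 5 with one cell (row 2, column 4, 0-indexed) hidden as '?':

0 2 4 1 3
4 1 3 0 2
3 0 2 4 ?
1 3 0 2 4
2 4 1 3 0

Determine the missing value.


Row 2 contains symbols [0, 2, 3, 4] — missing [1].
Column 4 contains symbols [0, 2, 3, 4] — missing [1].
The missing symbol must appear in both missing sets; intersection = [1].
Therefore the hidden value is 1.

Missing value = 1.


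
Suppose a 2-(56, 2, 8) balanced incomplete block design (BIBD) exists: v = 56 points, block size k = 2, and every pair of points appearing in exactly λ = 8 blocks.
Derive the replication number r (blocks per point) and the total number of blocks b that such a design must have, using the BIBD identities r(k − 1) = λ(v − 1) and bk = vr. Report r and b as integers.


Any 2-(v, k, λ) BIBD satisfies two necessary conditions:
  (i)  Each point sits in r blocks, and counting incidences through any fixed point gives r(k − 1) = λ(v − 1), so r = λ(v − 1)/(k − 1).
  (ii) Total incidences bk = vr, so b = vr/k.
Step 1: r = λ(v − 1)/(k − 1) = 8·(56 − 1)/(2 − 1) = 8·55/1 = 440/1 = 440.
Step 2: b = vr/k = 56·440/2 = 24640/2 = 12320.
Check integrality: r = 440 ∈ Z ✓, b = 12320 ∈ Z ✓.
(These identities are necessary conditions: they determine r and b for any design with these parameters, but do not by themselves prove that one exists.)

r = 440, b = 12320.


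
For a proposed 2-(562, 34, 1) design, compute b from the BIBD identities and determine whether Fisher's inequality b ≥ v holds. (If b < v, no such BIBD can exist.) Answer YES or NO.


r = λ(v − 1)/(k − 1) = 1·561/33 = 17.
b = vr/k = 562·17/34 = 281.
Fisher's inequality: b ≥ v ⇔ 281 ≥ 562? NO.

NO


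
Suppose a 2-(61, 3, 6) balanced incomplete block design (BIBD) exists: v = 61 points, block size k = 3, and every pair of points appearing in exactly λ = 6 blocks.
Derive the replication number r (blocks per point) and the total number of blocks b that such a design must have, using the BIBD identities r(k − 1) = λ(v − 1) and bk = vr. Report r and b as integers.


Any 2-(v, k, λ) BIBD satisfies two necessary conditions:
  (i)  Each point sits in r blocks, and counting incidences through any fixed point gives r(k − 1) = λ(v − 1), so r = λ(v − 1)/(k − 1).
  (ii) Total incidences bk = vr, so b = vr/k.
Step 1: r = λ(v − 1)/(k − 1) = 6·(61 − 1)/(3 − 1) = 6·60/2 = 360/2 = 180.
Step 2: b = vr/k = 61·180/3 = 10980/3 = 3660.
Check integrality: r = 180 ∈ Z ✓, b = 3660 ∈ Z ✓.
(These identities are necessary conditions: they determine r and b for any design with these parameters, but do not by themselves prove that one exists.)

r = 180, b = 3660.


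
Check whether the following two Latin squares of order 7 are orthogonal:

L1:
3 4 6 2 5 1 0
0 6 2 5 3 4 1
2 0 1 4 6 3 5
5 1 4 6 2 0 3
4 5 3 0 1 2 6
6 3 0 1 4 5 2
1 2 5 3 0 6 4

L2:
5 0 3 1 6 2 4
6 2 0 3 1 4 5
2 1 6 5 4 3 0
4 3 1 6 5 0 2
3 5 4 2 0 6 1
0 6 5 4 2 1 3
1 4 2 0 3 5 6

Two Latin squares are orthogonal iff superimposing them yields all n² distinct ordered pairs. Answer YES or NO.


Form the n² = 49 superimposed pairs (L1[i][j], L2[i][j]), row by row (rows and columns indexed from 0):
row 0: (3,5) (4,0) (6,3) (2,1) (5,6) (1,2) (0,4)
row 1: (0,6) (6,2) (2,0) (5,3) (3,1) (4,4) (1,5)
row 2: (2,2) (0,1) (1,6) (4,5) (6,4) (3,3) (5,0)
row 3: (5,4) (1,3) (4,1) (6,6) (2,5) (0,0) (3,2)
row 4: (4,3) (5,5) (3,4) (0,2) (1,0) (2,6) (6,1)
row 5: (6,0) (3,6) (0,5) (1,4) (4,2) (5,1) (2,3)
row 6: (1,1) (2,4) (5,2) (3,0) (0,3) (6,5) (4,6)
Orthogonality requires all 49 pairs distinct.
Check by first coordinate: for each symbol s of L1, list the L2 entries in the n cells where L1 = s; they must all differ.
  L1 = 0: L2 entries (in reading order) 4, 6, 1, 0, 2, 5, 3 — all 7 distinct ✓
  L1 = 1: L2 entries (in reading order) 2, 5, 6, 3, 0, 4, 1 — all 7 distinct ✓
  L1 = 2: L2 entries (in reading order) 1, 0, 2, 5, 6, 3, 4 — all 7 distinct ✓
  L1 = 3: L2 entries (in reading order) 5, 1, 3, 2, 4, 6, 0 — all 7 distinct ✓
  L1 = 4: L2 entries (in reading order) 0, 4, 5, 1, 3, 2, 6 — all 7 distinct ✓
  L1 = 5: L2 entries (in reading order) 6, 3, 0, 4, 5, 1, 2 — all 7 distinct ✓
  L1 = 6: L2 entries (in reading order) 3, 2, 4, 6, 1, 0, 5 — all 7 distinct ✓
Every symbol of L1 meets every symbol of L2 exactly once, so all 49 pairs are distinct (49 of 49).
Conclusion: YES.

YES


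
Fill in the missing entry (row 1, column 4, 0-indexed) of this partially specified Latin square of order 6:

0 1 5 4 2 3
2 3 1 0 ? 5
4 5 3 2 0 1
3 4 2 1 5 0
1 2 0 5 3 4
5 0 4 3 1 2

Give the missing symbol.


Row 1 contains symbols [0, 1, 2, 3, 5] — missing [4].
Column 4 contains symbols [0, 1, 2, 3, 5] — missing [4].
The missing symbol must appear in both missing sets; intersection = [4].
Therefore the hidden value is 4.

Missing value = 4.


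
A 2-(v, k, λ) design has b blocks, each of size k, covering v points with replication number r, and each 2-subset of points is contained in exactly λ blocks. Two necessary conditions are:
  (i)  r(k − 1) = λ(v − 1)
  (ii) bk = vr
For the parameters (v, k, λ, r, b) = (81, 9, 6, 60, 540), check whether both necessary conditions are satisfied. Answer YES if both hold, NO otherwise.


Condition (i): r(k − 1) = 60·8 = 480; λ(v − 1) = 6·80 = 480. Match? YES.
Condition (ii): bk = 540·9 = 4860; vr = 81·60 = 4860. Match? YES.
Both conditions hold? YES.

YES


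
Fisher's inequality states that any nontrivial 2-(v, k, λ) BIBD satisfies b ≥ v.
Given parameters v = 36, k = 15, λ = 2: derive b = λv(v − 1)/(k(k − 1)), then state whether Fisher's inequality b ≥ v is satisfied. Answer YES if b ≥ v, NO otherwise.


b = λv(v − 1)/(k(k − 1)) = 2·36·35/(15·14) = 2520/210 = 12.
Compare with v = 36: b < v, so Fisher's inequality fails.

NO


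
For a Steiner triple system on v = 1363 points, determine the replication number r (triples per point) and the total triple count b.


An STS(v) is a 2-(v, 3, 1) BIBD: block size k = 3, λ = 1.
Replication: r(k − 1) = λ(v − 1) ⇒ r·2 = 1363 − 1 = 1362 ⇒ r = 681.
Block count: b = v(v − 1)/6 = 1363·1362/6 = 1856406/6 = 309401.

r = 681, b = 309401.


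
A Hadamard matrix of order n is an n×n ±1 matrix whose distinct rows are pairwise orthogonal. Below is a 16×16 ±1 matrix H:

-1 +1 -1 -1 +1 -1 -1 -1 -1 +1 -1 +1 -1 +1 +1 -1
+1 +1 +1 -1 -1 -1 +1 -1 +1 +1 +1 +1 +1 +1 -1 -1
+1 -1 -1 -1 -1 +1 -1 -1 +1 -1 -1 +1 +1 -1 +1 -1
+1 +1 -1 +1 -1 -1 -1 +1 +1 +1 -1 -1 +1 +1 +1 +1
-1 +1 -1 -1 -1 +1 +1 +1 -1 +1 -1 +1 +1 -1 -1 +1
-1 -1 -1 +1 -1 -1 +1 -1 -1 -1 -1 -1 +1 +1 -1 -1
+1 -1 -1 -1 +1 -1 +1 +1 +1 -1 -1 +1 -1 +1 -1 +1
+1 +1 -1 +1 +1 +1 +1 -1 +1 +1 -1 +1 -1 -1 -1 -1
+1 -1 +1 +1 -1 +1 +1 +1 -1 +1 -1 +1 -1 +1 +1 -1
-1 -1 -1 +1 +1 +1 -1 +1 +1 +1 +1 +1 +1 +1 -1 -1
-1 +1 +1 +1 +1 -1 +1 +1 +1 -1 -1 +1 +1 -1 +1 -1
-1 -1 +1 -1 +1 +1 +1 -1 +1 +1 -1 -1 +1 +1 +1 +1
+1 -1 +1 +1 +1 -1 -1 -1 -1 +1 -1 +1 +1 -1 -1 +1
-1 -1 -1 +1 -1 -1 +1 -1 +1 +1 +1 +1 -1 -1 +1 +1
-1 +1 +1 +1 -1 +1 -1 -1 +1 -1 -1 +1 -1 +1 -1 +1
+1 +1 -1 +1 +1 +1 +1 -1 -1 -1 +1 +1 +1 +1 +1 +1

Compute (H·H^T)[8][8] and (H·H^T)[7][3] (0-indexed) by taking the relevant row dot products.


Row 3 of H: [1, 1, -1, 1, -1, -1, -1, 1, 1, 1, -1, -1, 1, 1, 1, 1].
Row 7 of H: [1, 1, -1, 1, 1, 1, 1, -1, 1, 1, -1, 1, -1, -1, -1, -1].
Row 8 of H: [1, -1, 1, 1, -1, 1, 1, 1, -1, 1, -1, 1, -1, 1, 1, -1].
(H·H^T)[8][8] = Σ_j H[8][j]·H[8][j] = (1)² + (-1)² + (1)² + (1)² + (-1)² + (1)² + (1)² + (1)² + (-1)² + (1)² + (-1)² + (1)² + (-1)² + (1)² + (1)² + (-1)² = 1 + 1 + 1 + 1 + 1 + 1 + 1 + 1 + 1 + 1 + 1 + 1 + 1 + 1 + 1 + 1 = 16.
(H·H^T)[7][3] = Σ_j H[7][j]·H[3][j] = (1)·(1) + (1)·(1) + (-1)·(-1) + (1)·(1) + (1)·(-1) + (1)·(-1) + (1)·(-1) + (-1)·(1) + (1)·(1) + (1)·(1) + (-1)·(-1) + (1)·(-1) + (-1)·(1) + (-1)·(1) + (-1)·(1) + (-1)·(1) = 1 + 1 + 1 + 1 + -1 + -1 + -1 + -1 + 1 + 1 + 1 + -1 + -1 + -1 + -1 + -1 = -2.
Rows 7 and 3 are not orthogonal (dot product = -2 ≠ 0), so H is not a Hadamard matrix.

(8,8) entry = 16; (7,3) entry = -2.


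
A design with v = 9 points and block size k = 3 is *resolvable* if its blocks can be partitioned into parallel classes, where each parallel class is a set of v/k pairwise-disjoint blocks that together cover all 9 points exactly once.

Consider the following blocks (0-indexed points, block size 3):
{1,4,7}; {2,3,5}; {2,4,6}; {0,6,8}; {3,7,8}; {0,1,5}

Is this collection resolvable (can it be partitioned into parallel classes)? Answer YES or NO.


v = 9, block size k = 3, number of blocks = 6.
For resolvability, blocks must partition into parallel classes of size v/k = 3.
Total blocks must therefore be a multiple of 3: 6 = 3·2 + 0 ⇒ divisible ✓.
Greedy packing gives 2 candidate class(es). Each should be a full parallel class (size 3, covers all 9 points).
  Class 1 (3 blocks): {1,4,7}; {2,3,5}; {0,6,8}. Points covered: [0, 1, 2, 3, 4, 5, 6, 7, 8].
  Class 2 (3 blocks): {2,4,6}; {3,7,8}; {0,1,5}. Points covered: [0, 1, 2, 3, 4, 5, 6, 7, 8].
All classes full (size 3)? YES. All classes cover every point? YES.
Resolvable? YES.

YES


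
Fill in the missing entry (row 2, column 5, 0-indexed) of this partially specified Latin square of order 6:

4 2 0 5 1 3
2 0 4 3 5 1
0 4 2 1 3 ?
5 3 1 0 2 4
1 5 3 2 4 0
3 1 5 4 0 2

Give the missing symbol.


Row 2 contains symbols [0, 1, 2, 3, 4] — missing [5].
Column 5 contains symbols [0, 1, 2, 3, 4] — missing [5].
The missing symbol must appear in both missing sets; intersection = [5].
Therefore the hidden value is 5.

Missing value = 5.


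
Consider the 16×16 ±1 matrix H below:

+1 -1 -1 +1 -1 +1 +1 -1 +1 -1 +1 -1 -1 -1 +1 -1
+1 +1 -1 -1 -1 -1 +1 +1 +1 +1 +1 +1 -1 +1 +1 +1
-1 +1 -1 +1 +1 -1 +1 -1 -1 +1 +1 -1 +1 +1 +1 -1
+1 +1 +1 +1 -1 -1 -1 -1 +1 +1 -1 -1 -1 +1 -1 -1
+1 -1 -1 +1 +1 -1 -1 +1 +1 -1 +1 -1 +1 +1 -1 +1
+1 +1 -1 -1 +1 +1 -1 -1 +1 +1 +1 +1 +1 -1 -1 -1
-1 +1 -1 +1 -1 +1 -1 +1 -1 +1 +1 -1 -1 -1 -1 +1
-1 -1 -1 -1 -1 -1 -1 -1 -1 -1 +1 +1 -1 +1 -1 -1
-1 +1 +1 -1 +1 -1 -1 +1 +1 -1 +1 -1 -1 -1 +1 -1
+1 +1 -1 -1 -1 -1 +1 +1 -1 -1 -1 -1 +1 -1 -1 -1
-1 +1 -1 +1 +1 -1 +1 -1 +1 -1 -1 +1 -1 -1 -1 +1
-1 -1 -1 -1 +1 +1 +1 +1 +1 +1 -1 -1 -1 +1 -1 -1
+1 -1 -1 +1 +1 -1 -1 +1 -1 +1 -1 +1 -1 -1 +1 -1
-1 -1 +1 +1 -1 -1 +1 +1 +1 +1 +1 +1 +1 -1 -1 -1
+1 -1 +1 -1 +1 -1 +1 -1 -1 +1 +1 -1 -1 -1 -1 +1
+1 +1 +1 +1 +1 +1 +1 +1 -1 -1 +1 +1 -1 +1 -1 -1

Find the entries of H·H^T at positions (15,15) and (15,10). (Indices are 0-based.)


Row 10 of H: [-1, 1, -1, 1, 1, -1, 1, -1, 1, -1, -1, 1, -1, -1, -1, 1].
Row 15 of H: [1, 1, 1, 1, 1, 1, 1, 1, -1, -1, 1, 1, -1, 1, -1, -1].
(H·H^T)[15][15] = Σ_j H[15][j]·H[15][j] = (1)² + (1)² + (1)² + (1)² + (1)² + (1)² + (1)² + (1)² + (-1)² + (-1)² + (1)² + (1)² + (-1)² + (1)² + (-1)² + (-1)² = 1 + 1 + 1 + 1 + 1 + 1 + 1 + 1 + 1 + 1 + 1 + 1 + 1 + 1 + 1 + 1 = 16.
(H·H^T)[15][10] = Σ_j H[15][j]·H[10][j] = (1)·(-1) + (1)·(1) + (1)·(-1) + (1)·(1) + (1)·(1) + (1)·(-1) + (1)·(1) + (1)·(-1) + (-1)·(1) + (-1)·(-1) + (1)·(-1) + (1)·(1) + (-1)·(-1) + (1)·(-1) + (-1)·(-1) + (-1)·(1) = -1 + 1 + -1 + 1 + 1 + -1 + 1 + -1 + -1 + 1 + -1 + 1 + 1 + -1 + 1 + -1 = 0.
So rows 15 and 10 are orthogonal; the diagonal entry equals n = 16.

(15,15) entry = 16; (15,10) entry = 0.


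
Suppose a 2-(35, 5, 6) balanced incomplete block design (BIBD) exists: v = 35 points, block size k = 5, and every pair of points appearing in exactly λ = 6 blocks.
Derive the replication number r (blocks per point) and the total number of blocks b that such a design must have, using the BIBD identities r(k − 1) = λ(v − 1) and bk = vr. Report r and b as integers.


Any 2-(v, k, λ) BIBD satisfies two necessary conditions:
  (i)  Each point sits in r blocks, and counting incidences through any fixed point gives r(k − 1) = λ(v − 1), so r = λ(v − 1)/(k − 1).
  (ii) Total incidences bk = vr, so b = vr/k.
Step 1: r = λ(v − 1)/(k − 1) = 6·(35 − 1)/(5 − 1) = 6·34/4 = 204/4 = 51.
Step 2: b = vr/k = 35·51/5 = 1785/5 = 357.
Check integrality: r = 51 ∈ Z ✓, b = 357 ∈ Z ✓.
(These identities are necessary conditions: they determine r and b for any design with these parameters, but do not by themselves prove that one exists.)

r = 51, b = 357.


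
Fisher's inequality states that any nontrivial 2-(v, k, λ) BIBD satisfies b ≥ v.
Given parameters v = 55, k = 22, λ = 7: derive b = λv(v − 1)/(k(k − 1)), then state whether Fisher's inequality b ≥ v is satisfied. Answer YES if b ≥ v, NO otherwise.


r = λ(v − 1)/(k − 1) = 7·54/21 = 18.
b = vr/k = 55·18/22 = 45.
Fisher's inequality: b ≥ v ⇔ 45 ≥ 55? NO.

NO


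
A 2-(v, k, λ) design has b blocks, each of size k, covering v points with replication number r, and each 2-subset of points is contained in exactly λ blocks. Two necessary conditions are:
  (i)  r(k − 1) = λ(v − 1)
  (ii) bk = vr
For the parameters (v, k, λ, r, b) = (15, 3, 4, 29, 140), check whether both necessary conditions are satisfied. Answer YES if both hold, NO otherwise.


Condition (i): r(k − 1) = 29·2 = 58; λ(v − 1) = 4·14 = 56. Match? NO.
Condition (ii): bk = 140·3 = 420; vr = 15·29 = 435. Match? NO.
Both conditions hold? NO.

NO


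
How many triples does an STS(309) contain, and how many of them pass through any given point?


An STS(v) is a 2-(v, 3, 1) BIBD: block size k = 3, λ = 1.
Replication: r(k − 1) = λ(v − 1) ⇒ r·2 = 309 − 1 = 308 ⇒ r = 154.
Block count: b = v(v − 1)/6 = 309·308/6 = 95172/6 = 15862.
(Check via bk = vr: 15862·3 = 47586 = 309·154 = 47586 ✓.)

r = 154, b = 15862.


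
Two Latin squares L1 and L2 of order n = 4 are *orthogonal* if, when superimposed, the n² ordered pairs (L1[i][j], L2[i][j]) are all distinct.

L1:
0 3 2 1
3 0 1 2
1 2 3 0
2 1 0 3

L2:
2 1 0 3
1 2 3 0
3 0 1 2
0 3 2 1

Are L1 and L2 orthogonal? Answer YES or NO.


Form the n² = 16 superimposed pairs (L1[i][j], L2[i][j]), row by row (rows and columns indexed from 0):
row 0: (0,2) (3,1) (2,0) (1,3)
row 1: (3,1) (0,2) (1,3) (2,0)
row 2: (1,3) (2,0) (3,1) (0,2)
row 3: (2,0) (1,3) (0,2) (3,1)
Orthogonality requires all 16 pairs distinct.
But the pair (3,1) repeats: cell (0,1) has L1 = 3, L2 = 1, and cell (1,0) has L1 = 3, L2 = 1.
A repeated pair means some other pair never occurs (only 4 distinct pairs out of 16), so the squares are not orthogonal.
Conclusion: NO.

NO


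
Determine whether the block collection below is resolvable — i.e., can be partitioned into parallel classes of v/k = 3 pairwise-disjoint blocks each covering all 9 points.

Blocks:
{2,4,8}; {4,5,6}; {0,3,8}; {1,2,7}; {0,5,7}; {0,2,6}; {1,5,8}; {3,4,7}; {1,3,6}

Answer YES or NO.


v = 9, block size k = 3, number of blocks = 9.
For resolvability, blocks must partition into parallel classes of size v/k = 3.
Total blocks must therefore be a multiple of 3: 9 = 3·3 + 0 ⇒ divisible ✓.
Greedy packing gives 3 candidate class(es). Each should be a full parallel class (size 3, covers all 9 points).
  Class 1 (3 blocks): {2,4,8}; {0,5,7}; {1,3,6}. Points covered: [0, 1, 2, 3, 4, 5, 6, 7, 8].
  Class 2 (3 blocks): {4,5,6}; {0,3,8}; {1,2,7}. Points covered: [0, 1, 2, 3, 4, 5, 6, 7, 8].
  Class 3 (3 blocks): {0,2,6}; {1,5,8}; {3,4,7}. Points covered: [0, 1, 2, 3, 4, 5, 6, 7, 8].
All classes full (size 3)? YES. All classes cover every point? YES.
Resolvable? YES.

YES


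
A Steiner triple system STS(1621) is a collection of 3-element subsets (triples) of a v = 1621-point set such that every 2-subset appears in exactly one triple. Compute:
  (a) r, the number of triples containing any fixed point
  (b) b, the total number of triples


An STS(v) is a 2-(v, 3, 1) BIBD: block size k = 3, λ = 1.
Replication: r(k − 1) = λ(v − 1) ⇒ r·2 = 1621 − 1 = 1620 ⇒ r = 810.
Block count: b = v(v − 1)/6 = 1621·1620/6 = 2626020/6 = 437670.
(Check via bk = vr: 437670·3 = 1313010 = 1621·810 = 1313010 ✓.)

r = 810, b = 437670.


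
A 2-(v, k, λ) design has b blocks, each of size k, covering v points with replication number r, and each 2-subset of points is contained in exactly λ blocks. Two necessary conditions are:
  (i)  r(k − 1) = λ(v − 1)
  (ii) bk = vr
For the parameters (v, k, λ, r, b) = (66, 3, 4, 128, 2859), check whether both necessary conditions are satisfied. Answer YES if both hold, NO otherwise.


Condition (i): r(k − 1) = 128·2 = 256; λ(v − 1) = 4·65 = 260. Match? NO.
Condition (ii): bk = 2859·3 = 8577; vr = 66·128 = 8448. Match? NO.
Both conditions hold? NO.

NO


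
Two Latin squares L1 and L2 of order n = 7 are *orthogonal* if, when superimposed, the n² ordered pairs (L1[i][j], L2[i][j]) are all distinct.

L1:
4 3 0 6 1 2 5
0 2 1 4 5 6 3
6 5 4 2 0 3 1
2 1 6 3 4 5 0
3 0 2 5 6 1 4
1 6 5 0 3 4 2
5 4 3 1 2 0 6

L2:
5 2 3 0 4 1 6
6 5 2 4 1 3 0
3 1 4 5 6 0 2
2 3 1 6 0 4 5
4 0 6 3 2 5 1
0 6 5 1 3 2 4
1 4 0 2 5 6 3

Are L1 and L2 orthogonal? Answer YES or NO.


Form the n² = 49 superimposed pairs (L1[i][j], L2[i][j]), row by row (rows and columns indexed from 0):
row 0: (4,5) (3,2) (0,3) (6,0) (1,4) (2,1) (5,6)
row 1: (0,6) (2,5) (1,2) (4,4) (5,1) (6,3) (3,0)
row 2: (6,3) (5,1) (4,4) (2,5) (0,6) (3,0) (1,2)
row 3: (2,2) (1,3) (6,1) (3,6) (4,0) (5,4) (0,5)
row 4: (3,4) (0,0) (2,6) (5,3) (6,2) (1,5) (4,1)
row 5: (1,0) (6,6) (5,5) (0,1) (3,3) (4,2) (2,4)
row 6: (5,1) (4,4) (3,0) (1,2) (2,5) (0,6) (6,3)
Orthogonality requires all 49 pairs distinct.
But the pair (6,3) repeats: cell (1,5) has L1 = 6, L2 = 3, and cell (2,0) has L1 = 6, L2 = 3.
A repeated pair means some other pair never occurs (only 35 distinct pairs out of 49), so the squares are not orthogonal.
Conclusion: NO.

NO


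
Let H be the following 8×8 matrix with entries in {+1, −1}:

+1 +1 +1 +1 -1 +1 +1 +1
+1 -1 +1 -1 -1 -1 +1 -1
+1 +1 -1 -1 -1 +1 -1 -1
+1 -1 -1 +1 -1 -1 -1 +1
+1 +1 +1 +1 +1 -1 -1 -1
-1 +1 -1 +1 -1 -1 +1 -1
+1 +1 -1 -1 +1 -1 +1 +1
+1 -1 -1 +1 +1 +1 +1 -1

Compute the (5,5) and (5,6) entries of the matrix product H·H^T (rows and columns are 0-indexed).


Row 5 of H: [-1, 1, -1, 1, -1, -1, 1, -1].
Row 6 of H: [1, 1, -1, -1, 1, -1, 1, 1].
(H·H^T)[5][5] = Σ_j H[5][j]·H[5][j] = (-1)² + (1)² + (-1)² + (1)² + (-1)² + (-1)² + (1)² + (-1)² = 1 + 1 + 1 + 1 + 1 + 1 + 1 + 1 = 8.
(H·H^T)[5][6] = Σ_j H[5][j]·H[6][j] = (-1)·(1) + (1)·(1) + (-1)·(-1) + (1)·(-1) + (-1)·(1) + (-1)·(-1) + (1)·(1) + (-1)·(1) = -1 + 1 + 1 + -1 + -1 + 1 + 1 + -1 = 0.
So rows 5 and 6 are orthogonal; the diagonal entry equals n = 8.

(5,5) entry = 8; (5,6) entry = 0.


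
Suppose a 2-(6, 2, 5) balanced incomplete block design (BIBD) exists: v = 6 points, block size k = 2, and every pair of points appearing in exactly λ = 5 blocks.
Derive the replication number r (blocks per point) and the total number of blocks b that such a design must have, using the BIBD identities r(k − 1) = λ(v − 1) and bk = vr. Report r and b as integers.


Any 2-(v, k, λ) BIBD satisfies two necessary conditions:
  (i)  Each point sits in r blocks, and counting incidences through any fixed point gives r(k − 1) = λ(v − 1), so r = λ(v − 1)/(k − 1).
  (ii) Total incidences bk = vr, so b = vr/k.
Step 1: r = λ(v − 1)/(k − 1) = 5·(6 − 1)/(2 − 1) = 5·5/1 = 25/1 = 25.
Step 2: b = vr/k = 6·25/2 = 150/2 = 75.
Check integrality: r = 25 ∈ Z ✓, b = 75 ∈ Z ✓.
(These identities are necessary conditions: they determine r and b for any design with these parameters, but do not by themselves prove that one exists.)

r = 25, b = 75.


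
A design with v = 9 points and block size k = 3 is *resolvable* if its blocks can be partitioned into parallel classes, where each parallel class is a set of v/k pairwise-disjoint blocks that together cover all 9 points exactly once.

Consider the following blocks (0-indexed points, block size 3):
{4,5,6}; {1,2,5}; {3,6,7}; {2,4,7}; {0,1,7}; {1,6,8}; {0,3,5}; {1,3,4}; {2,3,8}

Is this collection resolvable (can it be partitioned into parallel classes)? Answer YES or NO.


v = 9, block size k = 3, number of blocks = 9.
For resolvability, blocks must partition into parallel classes of size v/k = 3.
Total blocks must therefore be a multiple of 3: 9 = 3·3 + 0 ⇒ divisible ✓.
Consider block {1,2,5}. The only other block(s) in the collection disjoint from it are {3,6,7} — just 1 block(s). Any parallel class containing {1,2,5} would need 2 other blocks each disjoint from it, so no parallel class of size 3 can contain {1,2,5}.
Since every block must belong to some parallel class in a resolution, the collection cannot be partitioned into parallel classes.
Resolvable? NO.

NO


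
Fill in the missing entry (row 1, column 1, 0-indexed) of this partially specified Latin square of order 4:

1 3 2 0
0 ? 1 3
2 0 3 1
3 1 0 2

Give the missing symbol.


Row 1 contains symbols [0, 1, 3] — missing [2].
Column 1 contains symbols [0, 1, 3] — missing [2].
The missing symbol must appear in both missing sets; intersection = [2].
Therefore the hidden value is 2.

Missing value = 2.


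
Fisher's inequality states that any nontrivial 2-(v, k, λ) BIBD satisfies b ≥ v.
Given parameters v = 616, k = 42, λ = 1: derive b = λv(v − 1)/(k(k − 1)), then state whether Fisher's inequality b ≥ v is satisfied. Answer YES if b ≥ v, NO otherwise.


r = λ(v − 1)/(k − 1) = 1·615/41 = 15.
b = vr/k = 616·15/42 = 220.
Fisher's inequality: b ≥ v ⇔ 220 ≥ 616? NO.

NO


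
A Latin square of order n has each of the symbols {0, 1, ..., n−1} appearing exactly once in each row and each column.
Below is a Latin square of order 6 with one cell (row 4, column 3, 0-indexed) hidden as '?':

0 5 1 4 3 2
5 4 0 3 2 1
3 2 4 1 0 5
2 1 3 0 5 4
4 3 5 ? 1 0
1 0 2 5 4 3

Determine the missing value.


Row 4 contains symbols [0, 1, 3, 4, 5] — missing [2].
Column 3 contains symbols [0, 1, 3, 4, 5] — missing [2].
The missing symbol must appear in both missing sets; intersection = [2].
Therefore the hidden value is 2.

Missing value = 2.


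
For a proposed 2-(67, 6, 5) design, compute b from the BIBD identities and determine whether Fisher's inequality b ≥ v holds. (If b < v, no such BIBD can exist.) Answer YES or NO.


r = λ(v − 1)/(k − 1) = 5·66/5 = 66.
b = vr/k = 67·66/6 = 737.
Fisher's inequality: b ≥ v ⇔ 737 ≥ 67? YES.

YES


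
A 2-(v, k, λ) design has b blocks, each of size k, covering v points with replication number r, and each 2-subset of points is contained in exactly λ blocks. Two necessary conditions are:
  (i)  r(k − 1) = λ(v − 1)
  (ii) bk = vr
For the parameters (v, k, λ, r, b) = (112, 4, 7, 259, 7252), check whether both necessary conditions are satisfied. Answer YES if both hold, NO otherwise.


Condition (i): r(k − 1) = 259·3 = 777; λ(v − 1) = 7·111 = 777. Match? YES.
Condition (ii): bk = 7252·4 = 29008; vr = 112·259 = 29008. Match? YES.
Both conditions hold? YES.

YES


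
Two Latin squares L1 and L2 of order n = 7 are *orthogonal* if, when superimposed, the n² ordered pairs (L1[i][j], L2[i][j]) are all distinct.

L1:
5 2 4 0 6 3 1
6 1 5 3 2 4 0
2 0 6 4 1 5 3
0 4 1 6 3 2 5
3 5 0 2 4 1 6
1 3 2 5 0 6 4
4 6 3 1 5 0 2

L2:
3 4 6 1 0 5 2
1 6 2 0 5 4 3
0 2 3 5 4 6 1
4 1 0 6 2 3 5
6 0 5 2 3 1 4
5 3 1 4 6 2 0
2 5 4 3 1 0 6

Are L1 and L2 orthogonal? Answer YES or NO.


Form the n² = 49 superimposed pairs (L1[i][j], L2[i][j]), row by row (rows and columns indexed from 0):
row 0: (5,3) (2,4) (4,6) (0,1) (6,0) (3,5) (1,2)
row 1: (6,1) (1,6) (5,2) (3,0) (2,5) (4,4) (0,3)
row 2: (2,0) (0,2) (6,3) (4,5) (1,4) (5,6) (3,1)
row 3: (0,4) (4,1) (1,0) (6,6) (3,2) (2,3) (5,5)
row 4: (3,6) (5,0) (0,5) (2,2) (4,3) (1,1) (6,4)
row 5: (1,5) (3,3) (2,1) (5,4) (0,6) (6,2) (4,0)
row 6: (4,2) (6,5) (3,4) (1,3) (5,1) (0,0) (2,6)
Orthogonality requires all 49 pairs distinct.
Check by first coordinate: for each symbol s of L1, list the L2 entries in the n cells where L1 = s; they must all differ.
  L1 = 0: L2 entries (in reading order) 1, 3, 2, 4, 5, 6, 0 — all 7 distinct ✓
  L1 = 1: L2 entries (in reading order) 2, 6, 4, 0, 1, 5, 3 — all 7 distinct ✓
  L1 = 2: L2 entries (in reading order) 4, 5, 0, 3, 2, 1, 6 — all 7 distinct ✓
  L1 = 3: L2 entries (in reading order) 5, 0, 1, 2, 6, 3, 4 — all 7 distinct ✓
  L1 = 4: L2 entries (in reading order) 6, 4, 5, 1, 3, 0, 2 — all 7 distinct ✓
  L1 = 5: L2 entries (in reading order) 3, 2, 6, 5, 0, 4, 1 — all 7 distinct ✓
  L1 = 6: L2 entries (in reading order) 0, 1, 3, 6, 4, 2, 5 — all 7 distinct ✓
Every symbol of L1 meets every symbol of L2 exactly once, so all 49 pairs are distinct (49 of 49).
Conclusion: YES.

YES


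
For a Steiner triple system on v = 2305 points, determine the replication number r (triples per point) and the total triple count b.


An STS(v) is a 2-(v, 3, 1) BIBD: block size k = 3, λ = 1.
Replication: r(k − 1) = λ(v − 1) ⇒ r·2 = 2305 − 1 = 2304 ⇒ r = 1152.
Block count: b = v(v − 1)/6 = 2305·2304/6 = 5310720/6 = 885120.

r = 1152, b = 885120.


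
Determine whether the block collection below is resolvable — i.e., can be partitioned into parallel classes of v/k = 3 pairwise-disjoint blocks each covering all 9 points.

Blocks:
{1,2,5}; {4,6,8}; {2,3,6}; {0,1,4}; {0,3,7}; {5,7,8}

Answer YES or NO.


v = 9, block size k = 3, number of blocks = 6.
For resolvability, blocks must partition into parallel classes of size v/k = 3.
Total blocks must therefore be a multiple of 3: 6 = 3·2 + 0 ⇒ divisible ✓.
Greedy packing gives 2 candidate class(es). Each should be a full parallel class (size 3, covers all 9 points).
  Class 1 (3 blocks): {1,2,5}; {4,6,8}; {0,3,7}. Points covered: [0, 1, 2, 3, 4, 5, 6, 7, 8].
  Class 2 (3 blocks): {2,3,6}; {0,1,4}; {5,7,8}. Points covered: [0, 1, 2, 3, 4, 5, 6, 7, 8].
All classes full (size 3)? YES. All classes cover every point? YES.
Resolvable? YES.

YES


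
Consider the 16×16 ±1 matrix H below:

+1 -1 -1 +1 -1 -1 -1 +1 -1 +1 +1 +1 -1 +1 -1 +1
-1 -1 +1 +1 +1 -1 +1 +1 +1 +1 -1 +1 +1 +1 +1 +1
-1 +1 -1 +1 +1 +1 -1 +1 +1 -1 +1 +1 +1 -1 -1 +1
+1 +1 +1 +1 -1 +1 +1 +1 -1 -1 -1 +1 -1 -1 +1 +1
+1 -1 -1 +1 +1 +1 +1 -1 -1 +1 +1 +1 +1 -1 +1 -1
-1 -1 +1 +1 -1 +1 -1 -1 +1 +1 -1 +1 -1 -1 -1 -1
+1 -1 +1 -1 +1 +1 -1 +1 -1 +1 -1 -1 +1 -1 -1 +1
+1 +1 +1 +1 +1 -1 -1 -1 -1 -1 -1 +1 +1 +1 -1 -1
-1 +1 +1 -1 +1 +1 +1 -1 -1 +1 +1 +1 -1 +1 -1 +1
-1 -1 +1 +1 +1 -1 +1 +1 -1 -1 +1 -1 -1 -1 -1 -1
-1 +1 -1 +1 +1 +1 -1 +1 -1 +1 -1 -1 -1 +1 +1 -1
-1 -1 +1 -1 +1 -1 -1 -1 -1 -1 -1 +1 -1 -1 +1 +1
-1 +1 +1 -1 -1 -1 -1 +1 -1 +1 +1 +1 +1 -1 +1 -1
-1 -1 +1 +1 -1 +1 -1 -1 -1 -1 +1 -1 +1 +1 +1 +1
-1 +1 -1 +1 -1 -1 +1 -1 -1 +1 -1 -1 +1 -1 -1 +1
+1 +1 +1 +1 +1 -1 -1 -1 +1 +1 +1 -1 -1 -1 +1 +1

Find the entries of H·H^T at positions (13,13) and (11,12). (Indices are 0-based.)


Row 11 of H: [-1, -1, 1, -1, 1, -1, -1, -1, -1, -1, -1, 1, -1, -1, 1, 1].
Row 12 of H: [-1, 1, 1, -1, -1, -1, -1, 1, -1, 1, 1, 1, 1, -1, 1, -1].
Row 13 of H: [-1, -1, 1, 1, -1, 1, -1, -1, -1, -1, 1, -1, 1, 1, 1, 1].
(H·H^T)[13][13] = Σ_j H[13][j]·H[13][j] = (-1)² + (-1)² + (1)² + (1)² + (-1)² + (1)² + (-1)² + (-1)² + (-1)² + (-1)² + (1)² + (-1)² + (1)² + (1)² + (1)² + (1)² = 1 + 1 + 1 + 1 + 1 + 1 + 1 + 1 + 1 + 1 + 1 + 1 + 1 + 1 + 1 + 1 = 16.
(H·H^T)[11][12] = Σ_j H[11][j]·H[12][j] = (-1)·(-1) + (-1)·(1) + (1)·(1) + (-1)·(-1) + (1)·(-1) + (-1)·(-1) + (-1)·(-1) + (-1)·(1) + (-1)·(-1) + (-1)·(1) + (-1)·(1) + (1)·(1) + (-1)·(1) + (-1)·(-1) + (1)·(1) + (1)·(-1) = 1 + -1 + 1 + 1 + -1 + 1 + 1 + -1 + 1 + -1 + -1 + 1 + -1 + 1 + 1 + -1 = 2.
Rows 11 and 12 are not orthogonal (dot product = 2 ≠ 0), so H is not a Hadamard matrix.

(13,13) entry = 16; (11,12) entry = 2.
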